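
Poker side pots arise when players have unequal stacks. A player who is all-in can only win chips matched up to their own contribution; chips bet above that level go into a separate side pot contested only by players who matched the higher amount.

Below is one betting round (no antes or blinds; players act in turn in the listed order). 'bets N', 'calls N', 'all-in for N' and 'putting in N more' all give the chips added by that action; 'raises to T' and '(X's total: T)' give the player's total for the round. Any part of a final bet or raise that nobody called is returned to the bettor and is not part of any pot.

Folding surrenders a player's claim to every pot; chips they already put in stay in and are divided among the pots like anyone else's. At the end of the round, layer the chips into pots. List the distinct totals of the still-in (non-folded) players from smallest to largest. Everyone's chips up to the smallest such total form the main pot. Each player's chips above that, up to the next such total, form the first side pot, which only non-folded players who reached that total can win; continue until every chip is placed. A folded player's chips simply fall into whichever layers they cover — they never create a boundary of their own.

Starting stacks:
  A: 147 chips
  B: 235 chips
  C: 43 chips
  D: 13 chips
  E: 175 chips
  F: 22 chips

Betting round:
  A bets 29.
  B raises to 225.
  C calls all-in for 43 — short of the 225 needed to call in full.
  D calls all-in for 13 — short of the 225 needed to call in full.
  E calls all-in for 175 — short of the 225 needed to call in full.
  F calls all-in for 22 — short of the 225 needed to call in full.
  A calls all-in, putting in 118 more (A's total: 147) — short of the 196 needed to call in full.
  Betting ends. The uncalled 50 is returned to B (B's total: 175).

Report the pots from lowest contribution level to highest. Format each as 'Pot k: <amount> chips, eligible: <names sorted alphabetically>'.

Pot 1: 78 chips, eligible: A, B, C, D, E, F
Pot 2: 45 chips, eligible: A, B, C, E, F
Pot 3: 84 chips, eligible: A, B, C, E
Pot 4: 312 chips, eligible: A, B, E
Pot 5: 56 chips, eligible: B, E

Derivation:
Contributions (after 50 returned to B): A=147, B=175, C=43, D=13, E=175, F=22
Pot levels (distinct totals of non-folded players): 13, 22, 43, 147, 175
Layer 1-13: 13 each from A, B, C, D, E, F = 13*6 = 78 chips; eligible A, B, C, D, E, F
Layer 14-22: 9 each from A, B, C, E, F = 9*5 = 45 chips; eligible A, B, C, E, F
Layer 23-43: 21 each from A, B, C, E = 21*4 = 84 chips; eligible A, B, C, E
Layer 44-147: 104 each from A, B, E = 104*3 = 312 chips; eligible A, B, E
Layer 148-175: 28 each from B, E = 28*2 = 56 chips; eligible B, E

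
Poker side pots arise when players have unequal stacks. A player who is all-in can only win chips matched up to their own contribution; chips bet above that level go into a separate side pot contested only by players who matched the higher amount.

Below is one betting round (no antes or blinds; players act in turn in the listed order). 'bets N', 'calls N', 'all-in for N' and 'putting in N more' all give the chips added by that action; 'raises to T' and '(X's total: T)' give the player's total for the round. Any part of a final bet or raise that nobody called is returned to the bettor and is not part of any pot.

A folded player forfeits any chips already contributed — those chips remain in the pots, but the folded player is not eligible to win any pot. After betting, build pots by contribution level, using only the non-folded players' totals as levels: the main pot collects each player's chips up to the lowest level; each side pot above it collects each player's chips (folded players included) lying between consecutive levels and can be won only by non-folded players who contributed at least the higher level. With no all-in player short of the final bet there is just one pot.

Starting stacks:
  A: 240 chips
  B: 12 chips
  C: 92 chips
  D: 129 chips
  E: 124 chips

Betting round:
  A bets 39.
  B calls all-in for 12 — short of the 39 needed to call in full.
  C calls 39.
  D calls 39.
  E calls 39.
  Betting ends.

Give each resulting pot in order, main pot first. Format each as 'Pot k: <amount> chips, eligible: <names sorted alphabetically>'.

Pot 1: 60 chips, eligible: A, B, C, D, E
Pot 2: 108 chips, eligible: A, C, D, E

Derivation:
Contributions: A=39, B=12, C=39, D=39, E=39
Pot levels (distinct totals of non-folded players): 12, 39
Layer 1-12: 12 each from A, B, C, D, E = 12*5 = 60 chips; eligible A, B, C, D, E
Layer 13-39: 27 each from A, C, D, E = 27*4 = 108 chips; eligible A, C, D, E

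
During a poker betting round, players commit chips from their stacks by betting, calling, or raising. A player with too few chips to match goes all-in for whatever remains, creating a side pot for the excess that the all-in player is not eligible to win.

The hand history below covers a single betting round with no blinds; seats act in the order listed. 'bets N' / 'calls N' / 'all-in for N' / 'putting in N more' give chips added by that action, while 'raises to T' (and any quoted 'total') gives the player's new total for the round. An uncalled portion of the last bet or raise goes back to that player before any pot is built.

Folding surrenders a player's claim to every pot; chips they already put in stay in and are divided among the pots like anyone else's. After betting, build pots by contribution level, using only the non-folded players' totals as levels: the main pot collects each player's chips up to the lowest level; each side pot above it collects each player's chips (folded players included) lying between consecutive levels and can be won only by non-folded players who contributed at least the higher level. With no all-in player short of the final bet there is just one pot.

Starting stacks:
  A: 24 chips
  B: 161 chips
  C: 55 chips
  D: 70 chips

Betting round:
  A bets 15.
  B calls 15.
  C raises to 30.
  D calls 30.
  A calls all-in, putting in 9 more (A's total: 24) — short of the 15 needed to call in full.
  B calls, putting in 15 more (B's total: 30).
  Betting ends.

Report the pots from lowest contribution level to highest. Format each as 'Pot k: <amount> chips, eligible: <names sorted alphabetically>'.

Pot 1: 96 chips, eligible: A, B, C, D
Pot 2: 18 chips, eligible: B, C, D

Derivation:
Contributions: A=24, B=30, C=30, D=30
Pot levels (distinct totals of non-folded players): 24, 30
Layer 1-24: 24 each from A, B, C, D = 24*4 = 96 chips; eligible A, B, C, D
Layer 25-30: 6 each from B, C, D = 6*3 = 18 chips; eligible B, C, D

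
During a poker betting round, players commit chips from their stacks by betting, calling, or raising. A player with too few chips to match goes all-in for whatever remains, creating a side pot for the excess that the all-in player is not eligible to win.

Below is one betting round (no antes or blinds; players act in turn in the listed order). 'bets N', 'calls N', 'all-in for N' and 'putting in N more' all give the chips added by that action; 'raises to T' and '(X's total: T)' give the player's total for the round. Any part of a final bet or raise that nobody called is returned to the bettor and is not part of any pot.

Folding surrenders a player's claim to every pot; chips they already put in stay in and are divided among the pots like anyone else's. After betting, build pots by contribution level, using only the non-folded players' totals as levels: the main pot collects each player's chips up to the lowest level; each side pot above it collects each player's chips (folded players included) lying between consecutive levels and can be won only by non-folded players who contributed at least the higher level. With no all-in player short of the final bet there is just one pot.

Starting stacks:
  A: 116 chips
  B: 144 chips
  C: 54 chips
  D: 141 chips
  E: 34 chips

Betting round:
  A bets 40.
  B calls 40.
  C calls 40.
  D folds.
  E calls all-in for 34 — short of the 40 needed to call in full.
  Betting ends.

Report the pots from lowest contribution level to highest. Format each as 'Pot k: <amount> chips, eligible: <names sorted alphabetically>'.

Pot 1: 136 chips, eligible: A, B, C, E
Pot 2: 18 chips, eligible: A, B, C

Derivation:
Contributions: A=40, B=40, C=40, E=34
Folded: D
Pot levels (distinct totals of non-folded players): 34, 40
Layer 1-34: 34 each from A, B, C, E = 34*4 = 136 chips; eligible A, B, C, E
Layer 35-40: 6 each from A, B, C = 6*3 = 18 chips; eligible A, B, C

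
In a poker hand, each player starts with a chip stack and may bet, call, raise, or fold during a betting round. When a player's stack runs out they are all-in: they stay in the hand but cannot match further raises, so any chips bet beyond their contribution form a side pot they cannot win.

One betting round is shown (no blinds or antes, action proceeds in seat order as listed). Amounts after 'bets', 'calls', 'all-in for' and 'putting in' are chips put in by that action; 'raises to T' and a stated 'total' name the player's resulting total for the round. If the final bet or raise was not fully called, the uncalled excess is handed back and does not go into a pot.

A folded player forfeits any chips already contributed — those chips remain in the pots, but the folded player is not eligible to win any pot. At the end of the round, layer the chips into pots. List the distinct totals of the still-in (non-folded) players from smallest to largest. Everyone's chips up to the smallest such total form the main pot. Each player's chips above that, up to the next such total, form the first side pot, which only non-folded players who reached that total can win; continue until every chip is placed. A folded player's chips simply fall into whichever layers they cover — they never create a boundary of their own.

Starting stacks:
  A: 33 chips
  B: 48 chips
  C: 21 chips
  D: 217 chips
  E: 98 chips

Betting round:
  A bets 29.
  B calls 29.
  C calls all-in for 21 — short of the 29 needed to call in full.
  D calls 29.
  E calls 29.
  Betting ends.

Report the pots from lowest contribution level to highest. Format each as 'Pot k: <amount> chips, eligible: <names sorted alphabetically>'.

Pot 1: 105 chips, eligible: A, B, C, D, E
Pot 2: 32 chips, eligible: A, B, D, E

Derivation:
Contributions: A=29, B=29, C=21, D=29, E=29
Pot levels (distinct totals of non-folded players): 21, 29
Layer 1-21: 21 each from A, B, C, D, E = 21*5 = 105 chips; eligible A, B, C, D, E
Layer 22-29: 8 each from A, B, D, E = 8*4 = 32 chips; eligible A, B, D, E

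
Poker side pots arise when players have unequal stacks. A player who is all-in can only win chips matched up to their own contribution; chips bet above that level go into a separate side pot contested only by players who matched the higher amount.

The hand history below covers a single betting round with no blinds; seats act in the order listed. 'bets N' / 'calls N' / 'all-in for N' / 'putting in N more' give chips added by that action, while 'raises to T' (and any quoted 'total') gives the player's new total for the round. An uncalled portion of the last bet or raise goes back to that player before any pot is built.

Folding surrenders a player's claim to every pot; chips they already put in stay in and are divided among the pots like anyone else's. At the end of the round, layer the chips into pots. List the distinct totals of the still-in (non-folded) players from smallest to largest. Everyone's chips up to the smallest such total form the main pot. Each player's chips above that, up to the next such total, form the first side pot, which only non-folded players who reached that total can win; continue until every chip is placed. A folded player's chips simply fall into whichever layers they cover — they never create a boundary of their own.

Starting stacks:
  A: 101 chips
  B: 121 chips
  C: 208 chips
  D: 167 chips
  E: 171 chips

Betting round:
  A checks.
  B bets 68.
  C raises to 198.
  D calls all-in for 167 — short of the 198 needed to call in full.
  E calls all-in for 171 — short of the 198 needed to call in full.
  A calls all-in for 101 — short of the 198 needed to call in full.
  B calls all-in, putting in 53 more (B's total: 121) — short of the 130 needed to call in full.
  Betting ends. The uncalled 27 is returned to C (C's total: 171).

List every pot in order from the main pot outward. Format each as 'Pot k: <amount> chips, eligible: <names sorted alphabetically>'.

Contributions (after 27 returned to C): A=101, B=121, C=171, D=167, E=171
Pot levels (distinct totals of non-folded players): 101, 121, 167, 171
Layer 1-101: 101 each from A, B, C, D, E = 101*5 = 505 chips; eligible A, B, C, D, E
Layer 102-121: 20 each from B, C, D, E = 20*4 = 80 chips; eligible B, C, D, E
Layer 122-167: 46 each from C, D, E = 46*3 = 138 chips; eligible C, D, E
Layer 168-171: 4 each from C, E = 4*2 = 8 chips; eligible C, E

Pot 1: 505 chips, eligible: A, B, C, D, E
Pot 2: 80 chips, eligible: B, C, D, E
Pot 3: 138 chips, eligible: C, D, E
Pot 4: 8 chips, eligible: C, E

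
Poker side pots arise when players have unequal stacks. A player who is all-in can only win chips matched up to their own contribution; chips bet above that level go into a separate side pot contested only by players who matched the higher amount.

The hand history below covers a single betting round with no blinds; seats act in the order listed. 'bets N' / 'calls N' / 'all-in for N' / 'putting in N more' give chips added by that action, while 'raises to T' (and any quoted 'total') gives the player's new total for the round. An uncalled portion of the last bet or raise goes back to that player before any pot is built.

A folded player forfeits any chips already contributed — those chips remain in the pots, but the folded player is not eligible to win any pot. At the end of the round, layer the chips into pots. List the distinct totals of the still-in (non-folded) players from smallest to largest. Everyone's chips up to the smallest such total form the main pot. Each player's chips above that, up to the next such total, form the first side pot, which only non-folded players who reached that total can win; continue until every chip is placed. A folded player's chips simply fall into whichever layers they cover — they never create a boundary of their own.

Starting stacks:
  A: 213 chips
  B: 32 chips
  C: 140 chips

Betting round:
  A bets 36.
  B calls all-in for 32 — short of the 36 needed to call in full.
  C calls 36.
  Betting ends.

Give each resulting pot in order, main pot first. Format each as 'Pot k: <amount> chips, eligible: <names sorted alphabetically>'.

Pot 1: 96 chips, eligible: A, B, C
Pot 2: 8 chips, eligible: A, C

Derivation:
Contributions: A=36, B=32, C=36
Pot levels (distinct totals of non-folded players): 32, 36
Layer 1-32: 32 each from A, B, C = 32*3 = 96 chips; eligible A, B, C
Layer 33-36: 4 each from A, C = 4*2 = 8 chips; eligible A, C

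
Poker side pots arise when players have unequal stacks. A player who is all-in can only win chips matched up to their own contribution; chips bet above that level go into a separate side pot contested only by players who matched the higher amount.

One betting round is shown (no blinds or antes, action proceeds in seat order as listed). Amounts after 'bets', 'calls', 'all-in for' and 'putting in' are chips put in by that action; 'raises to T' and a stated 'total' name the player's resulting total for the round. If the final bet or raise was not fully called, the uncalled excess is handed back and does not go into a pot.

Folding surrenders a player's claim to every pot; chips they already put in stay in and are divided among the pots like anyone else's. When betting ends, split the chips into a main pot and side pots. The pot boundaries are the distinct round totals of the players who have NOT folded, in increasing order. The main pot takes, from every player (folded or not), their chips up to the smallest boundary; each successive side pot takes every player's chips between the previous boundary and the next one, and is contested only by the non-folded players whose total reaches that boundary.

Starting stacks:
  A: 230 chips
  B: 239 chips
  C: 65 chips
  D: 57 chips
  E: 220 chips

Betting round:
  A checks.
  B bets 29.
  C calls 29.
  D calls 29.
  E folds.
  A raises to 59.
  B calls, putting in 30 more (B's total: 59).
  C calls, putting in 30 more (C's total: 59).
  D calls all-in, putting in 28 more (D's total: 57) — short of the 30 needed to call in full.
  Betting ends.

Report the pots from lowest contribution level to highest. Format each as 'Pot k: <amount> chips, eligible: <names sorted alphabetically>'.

Contributions: A=59, B=59, C=59, D=57
Folded: E
Pot levels (distinct totals of non-folded players): 57, 59
Layer 1-57: 57 each from A, B, C, D = 57*4 = 228 chips; eligible A, B, C, D
Layer 58-59: 2 each from A, B, C = 2*3 = 6 chips; eligible A, B, C

Pot 1: 228 chips, eligible: A, B, C, D
Pot 2: 6 chips, eligible: A, B, C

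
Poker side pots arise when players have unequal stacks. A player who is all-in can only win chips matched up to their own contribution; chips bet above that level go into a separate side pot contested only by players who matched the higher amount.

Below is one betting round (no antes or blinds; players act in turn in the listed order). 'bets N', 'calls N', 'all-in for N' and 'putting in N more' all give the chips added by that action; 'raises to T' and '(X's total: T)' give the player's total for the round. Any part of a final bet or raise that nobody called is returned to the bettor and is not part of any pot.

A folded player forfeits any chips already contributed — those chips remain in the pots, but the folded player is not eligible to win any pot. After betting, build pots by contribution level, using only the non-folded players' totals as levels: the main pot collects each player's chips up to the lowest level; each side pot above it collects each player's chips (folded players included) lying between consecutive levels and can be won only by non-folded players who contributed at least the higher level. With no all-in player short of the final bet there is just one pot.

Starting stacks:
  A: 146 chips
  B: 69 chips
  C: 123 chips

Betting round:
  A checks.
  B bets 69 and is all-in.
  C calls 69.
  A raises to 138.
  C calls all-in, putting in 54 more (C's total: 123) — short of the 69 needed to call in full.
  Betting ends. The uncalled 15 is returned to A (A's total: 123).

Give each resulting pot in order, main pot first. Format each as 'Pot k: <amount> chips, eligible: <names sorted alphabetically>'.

Pot 1: 207 chips, eligible: A, B, C
Pot 2: 108 chips, eligible: A, C

Derivation:
Contributions (after 15 returned to A): A=123, B=69, C=123
Pot levels (distinct totals of non-folded players): 69, 123
Layer 1-69: 69 each from A, B, C = 69*3 = 207 chips; eligible A, B, C
Layer 70-123: 54 each from A, C = 54*2 = 108 chips; eligible A, C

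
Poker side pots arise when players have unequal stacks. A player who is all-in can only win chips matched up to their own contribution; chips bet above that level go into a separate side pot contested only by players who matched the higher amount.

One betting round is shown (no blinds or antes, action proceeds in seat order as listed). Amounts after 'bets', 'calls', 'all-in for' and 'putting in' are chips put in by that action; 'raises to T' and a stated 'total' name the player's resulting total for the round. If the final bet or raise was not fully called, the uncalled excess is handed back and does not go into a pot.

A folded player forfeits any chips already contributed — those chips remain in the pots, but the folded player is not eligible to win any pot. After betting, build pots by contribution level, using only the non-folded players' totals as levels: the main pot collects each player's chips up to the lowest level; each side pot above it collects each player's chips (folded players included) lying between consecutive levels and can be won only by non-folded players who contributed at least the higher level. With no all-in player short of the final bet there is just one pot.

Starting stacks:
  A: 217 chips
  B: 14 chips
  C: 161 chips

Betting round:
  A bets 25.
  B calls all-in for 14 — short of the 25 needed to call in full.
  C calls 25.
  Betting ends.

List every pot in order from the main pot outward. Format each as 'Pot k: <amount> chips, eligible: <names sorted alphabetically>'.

Pot 1: 42 chips, eligible: A, B, C
Pot 2: 22 chips, eligible: A, C

Derivation:
Contributions: A=25, B=14, C=25
Pot levels (distinct totals of non-folded players): 14, 25
Layer 1-14: 14 each from A, B, C = 14*3 = 42 chips; eligible A, B, C
Layer 15-25: 11 each from A, C = 11*2 = 22 chips; eligible A, C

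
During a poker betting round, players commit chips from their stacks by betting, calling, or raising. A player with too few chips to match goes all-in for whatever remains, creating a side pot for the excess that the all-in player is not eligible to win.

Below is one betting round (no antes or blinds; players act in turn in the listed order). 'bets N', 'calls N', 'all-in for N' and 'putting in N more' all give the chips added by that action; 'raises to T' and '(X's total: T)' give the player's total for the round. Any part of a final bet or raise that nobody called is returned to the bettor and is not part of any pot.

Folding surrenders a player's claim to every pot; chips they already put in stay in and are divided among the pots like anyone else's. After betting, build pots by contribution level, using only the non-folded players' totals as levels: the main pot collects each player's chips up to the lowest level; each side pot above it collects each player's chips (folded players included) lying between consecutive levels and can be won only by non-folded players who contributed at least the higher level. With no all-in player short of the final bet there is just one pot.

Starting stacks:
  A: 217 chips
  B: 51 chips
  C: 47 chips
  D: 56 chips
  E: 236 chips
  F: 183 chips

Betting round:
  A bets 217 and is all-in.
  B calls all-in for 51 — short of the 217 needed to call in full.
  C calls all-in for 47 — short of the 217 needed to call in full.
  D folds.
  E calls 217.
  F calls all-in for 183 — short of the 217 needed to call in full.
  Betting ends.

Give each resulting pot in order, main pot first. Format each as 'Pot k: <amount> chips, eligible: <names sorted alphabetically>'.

Pot 1: 235 chips, eligible: A, B, C, E, F
Pot 2: 16 chips, eligible: A, B, E, F
Pot 3: 396 chips, eligible: A, E, F
Pot 4: 68 chips, eligible: A, E

Derivation:
Contributions: A=217, B=51, C=47, E=217, F=183
Folded: D
Pot levels (distinct totals of non-folded players): 47, 51, 183, 217
Layer 1-47: 47 each from A, B, C, E, F = 47*5 = 235 chips; eligible A, B, C, E, F
Layer 48-51: 4 each from A, B, E, F = 4*4 = 16 chips; eligible A, B, E, F
Layer 52-183: 132 each from A, E, F = 132*3 = 396 chips; eligible A, E, F
Layer 184-217: 34 each from A, E = 34*2 = 68 chips; eligible A, E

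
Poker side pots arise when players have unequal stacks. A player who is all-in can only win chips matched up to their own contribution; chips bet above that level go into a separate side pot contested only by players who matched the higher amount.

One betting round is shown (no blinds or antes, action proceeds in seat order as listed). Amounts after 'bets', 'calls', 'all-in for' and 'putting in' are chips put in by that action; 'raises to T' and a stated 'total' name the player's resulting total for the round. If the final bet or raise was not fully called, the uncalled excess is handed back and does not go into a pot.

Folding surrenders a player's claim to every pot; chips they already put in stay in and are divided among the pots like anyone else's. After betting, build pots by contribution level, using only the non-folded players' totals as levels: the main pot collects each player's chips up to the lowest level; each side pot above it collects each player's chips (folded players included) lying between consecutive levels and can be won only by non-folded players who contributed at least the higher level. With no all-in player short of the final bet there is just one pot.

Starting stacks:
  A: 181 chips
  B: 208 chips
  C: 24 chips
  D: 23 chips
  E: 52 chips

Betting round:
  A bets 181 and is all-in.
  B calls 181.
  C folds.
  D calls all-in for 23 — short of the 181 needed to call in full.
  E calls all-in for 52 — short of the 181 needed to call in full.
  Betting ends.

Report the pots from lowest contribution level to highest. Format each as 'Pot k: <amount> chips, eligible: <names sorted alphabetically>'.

Pot 1: 92 chips, eligible: A, B, D, E
Pot 2: 87 chips, eligible: A, B, E
Pot 3: 258 chips, eligible: A, B

Derivation:
Contributions: A=181, B=181, D=23, E=52
Folded: C
Pot levels (distinct totals of non-folded players): 23, 52, 181
Layer 1-23: 23 each from A, B, D, E = 23*4 = 92 chips; eligible A, B, D, E
Layer 24-52: 29 each from A, B, E = 29*3 = 87 chips; eligible A, B, E
Layer 53-181: 129 each from A, B = 129*2 = 258 chips; eligible A, B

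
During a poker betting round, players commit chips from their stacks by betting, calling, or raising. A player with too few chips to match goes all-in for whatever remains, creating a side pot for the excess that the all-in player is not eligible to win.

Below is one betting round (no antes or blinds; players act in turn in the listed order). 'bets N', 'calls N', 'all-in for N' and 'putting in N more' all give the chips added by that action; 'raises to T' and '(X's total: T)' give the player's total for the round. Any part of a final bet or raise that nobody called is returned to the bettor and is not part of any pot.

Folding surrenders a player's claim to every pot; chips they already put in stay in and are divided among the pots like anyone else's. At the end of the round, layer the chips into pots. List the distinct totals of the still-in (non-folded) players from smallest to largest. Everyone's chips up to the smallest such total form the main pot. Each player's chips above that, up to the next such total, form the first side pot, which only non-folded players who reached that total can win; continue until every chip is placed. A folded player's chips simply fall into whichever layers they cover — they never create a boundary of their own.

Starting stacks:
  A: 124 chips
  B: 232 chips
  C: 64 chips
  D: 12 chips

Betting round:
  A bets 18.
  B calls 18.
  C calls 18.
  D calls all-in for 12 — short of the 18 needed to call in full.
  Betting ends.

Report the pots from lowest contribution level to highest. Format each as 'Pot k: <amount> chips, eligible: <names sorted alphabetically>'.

Pot 1: 48 chips, eligible: A, B, C, D
Pot 2: 18 chips, eligible: A, B, C

Derivation:
Contributions: A=18, B=18, C=18, D=12
Pot levels (distinct totals of non-folded players): 12, 18
Layer 1-12: 12 each from A, B, C, D = 12*4 = 48 chips; eligible A, B, C, D
Layer 13-18: 6 each from A, B, C = 6*3 = 18 chips; eligible A, B, C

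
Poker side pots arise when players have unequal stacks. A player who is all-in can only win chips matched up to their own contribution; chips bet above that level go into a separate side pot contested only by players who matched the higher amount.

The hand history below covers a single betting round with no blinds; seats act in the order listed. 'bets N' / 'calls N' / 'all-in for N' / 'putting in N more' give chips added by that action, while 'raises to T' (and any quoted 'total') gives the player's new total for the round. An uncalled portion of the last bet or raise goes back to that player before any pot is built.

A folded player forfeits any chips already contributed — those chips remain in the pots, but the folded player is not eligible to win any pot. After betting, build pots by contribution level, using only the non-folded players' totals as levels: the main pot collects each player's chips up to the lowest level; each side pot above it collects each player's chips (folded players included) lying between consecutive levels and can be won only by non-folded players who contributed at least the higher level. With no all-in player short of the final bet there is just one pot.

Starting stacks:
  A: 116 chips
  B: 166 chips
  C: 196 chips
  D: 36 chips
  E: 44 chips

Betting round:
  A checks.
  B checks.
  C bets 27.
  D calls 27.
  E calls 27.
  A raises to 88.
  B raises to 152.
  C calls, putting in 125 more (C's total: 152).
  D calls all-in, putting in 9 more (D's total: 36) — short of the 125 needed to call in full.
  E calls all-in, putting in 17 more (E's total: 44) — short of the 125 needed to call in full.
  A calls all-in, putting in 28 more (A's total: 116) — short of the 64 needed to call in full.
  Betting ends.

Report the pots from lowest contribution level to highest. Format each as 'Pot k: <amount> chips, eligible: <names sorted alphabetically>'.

Contributions: A=116, B=152, C=152, D=36, E=44
Pot levels (distinct totals of non-folded players): 36, 44, 116, 152
Layer 1-36: 36 each from A, B, C, D, E = 36*5 = 180 chips; eligible A, B, C, D, E
Layer 37-44: 8 each from A, B, C, E = 8*4 = 32 chips; eligible A, B, C, E
Layer 45-116: 72 each from A, B, C = 72*3 = 216 chips; eligible A, B, C
Layer 117-152: 36 each from B, C = 36*2 = 72 chips; eligible B, C

Pot 1: 180 chips, eligible: A, B, C, D, E
Pot 2: 32 chips, eligible: A, B, C, E
Pot 3: 216 chips, eligible: A, B, C
Pot 4: 72 chips, eligible: B, C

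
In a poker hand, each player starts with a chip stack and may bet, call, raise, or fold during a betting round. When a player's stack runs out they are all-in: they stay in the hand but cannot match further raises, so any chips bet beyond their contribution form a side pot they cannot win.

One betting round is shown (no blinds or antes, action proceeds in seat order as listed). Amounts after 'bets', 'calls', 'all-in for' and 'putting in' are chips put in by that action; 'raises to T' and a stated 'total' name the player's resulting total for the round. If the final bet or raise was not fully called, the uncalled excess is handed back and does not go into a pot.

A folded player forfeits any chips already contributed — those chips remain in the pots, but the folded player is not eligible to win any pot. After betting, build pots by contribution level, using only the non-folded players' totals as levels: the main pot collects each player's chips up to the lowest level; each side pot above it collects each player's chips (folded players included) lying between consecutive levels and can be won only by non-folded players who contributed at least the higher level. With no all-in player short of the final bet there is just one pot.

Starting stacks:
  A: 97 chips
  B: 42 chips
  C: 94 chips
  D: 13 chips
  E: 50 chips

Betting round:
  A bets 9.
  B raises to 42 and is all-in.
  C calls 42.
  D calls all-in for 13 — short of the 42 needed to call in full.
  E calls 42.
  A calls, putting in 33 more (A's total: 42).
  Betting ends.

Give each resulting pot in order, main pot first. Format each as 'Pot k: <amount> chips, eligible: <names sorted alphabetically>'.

Pot 1: 65 chips, eligible: A, B, C, D, E
Pot 2: 116 chips, eligible: A, B, C, E

Derivation:
Contributions: A=42, B=42, C=42, D=13, E=42
Pot levels (distinct totals of non-folded players): 13, 42
Layer 1-13: 13 each from A, B, C, D, E = 13*5 = 65 chips; eligible A, B, C, D, E
Layer 14-42: 29 each from A, B, C, E = 29*4 = 116 chips; eligible A, B, C, E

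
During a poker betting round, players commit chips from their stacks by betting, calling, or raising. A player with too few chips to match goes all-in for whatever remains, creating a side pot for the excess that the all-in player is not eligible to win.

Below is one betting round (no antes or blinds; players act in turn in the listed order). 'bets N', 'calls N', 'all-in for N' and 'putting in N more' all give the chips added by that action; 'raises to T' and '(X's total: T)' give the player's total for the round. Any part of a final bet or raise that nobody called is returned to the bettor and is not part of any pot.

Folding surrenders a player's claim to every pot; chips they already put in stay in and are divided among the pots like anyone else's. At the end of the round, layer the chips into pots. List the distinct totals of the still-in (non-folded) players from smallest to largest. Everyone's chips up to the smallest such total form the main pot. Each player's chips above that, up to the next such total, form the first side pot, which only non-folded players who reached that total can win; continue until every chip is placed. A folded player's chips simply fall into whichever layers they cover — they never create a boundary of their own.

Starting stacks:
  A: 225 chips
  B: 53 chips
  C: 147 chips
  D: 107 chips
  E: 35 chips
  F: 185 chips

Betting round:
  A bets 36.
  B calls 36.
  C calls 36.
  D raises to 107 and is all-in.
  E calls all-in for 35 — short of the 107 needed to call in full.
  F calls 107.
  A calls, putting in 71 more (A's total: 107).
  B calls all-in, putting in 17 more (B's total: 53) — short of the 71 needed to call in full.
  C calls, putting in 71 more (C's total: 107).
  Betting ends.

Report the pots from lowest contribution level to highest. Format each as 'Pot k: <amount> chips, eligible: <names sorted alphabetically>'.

Pot 1: 210 chips, eligible: A, B, C, D, E, F
Pot 2: 90 chips, eligible: A, B, C, D, F
Pot 3: 216 chips, eligible: A, C, D, F

Derivation:
Contributions: A=107, B=53, C=107, D=107, E=35, F=107
Pot levels (distinct totals of non-folded players): 35, 53, 107
Layer 1-35: 35 each from A, B, C, D, E, F = 35*6 = 210 chips; eligible A, B, C, D, E, F
Layer 36-53: 18 each from A, B, C, D, F = 18*5 = 90 chips; eligible A, B, C, D, F
Layer 54-107: 54 each from A, C, D, F = 54*4 = 216 chips; eligible A, C, D, F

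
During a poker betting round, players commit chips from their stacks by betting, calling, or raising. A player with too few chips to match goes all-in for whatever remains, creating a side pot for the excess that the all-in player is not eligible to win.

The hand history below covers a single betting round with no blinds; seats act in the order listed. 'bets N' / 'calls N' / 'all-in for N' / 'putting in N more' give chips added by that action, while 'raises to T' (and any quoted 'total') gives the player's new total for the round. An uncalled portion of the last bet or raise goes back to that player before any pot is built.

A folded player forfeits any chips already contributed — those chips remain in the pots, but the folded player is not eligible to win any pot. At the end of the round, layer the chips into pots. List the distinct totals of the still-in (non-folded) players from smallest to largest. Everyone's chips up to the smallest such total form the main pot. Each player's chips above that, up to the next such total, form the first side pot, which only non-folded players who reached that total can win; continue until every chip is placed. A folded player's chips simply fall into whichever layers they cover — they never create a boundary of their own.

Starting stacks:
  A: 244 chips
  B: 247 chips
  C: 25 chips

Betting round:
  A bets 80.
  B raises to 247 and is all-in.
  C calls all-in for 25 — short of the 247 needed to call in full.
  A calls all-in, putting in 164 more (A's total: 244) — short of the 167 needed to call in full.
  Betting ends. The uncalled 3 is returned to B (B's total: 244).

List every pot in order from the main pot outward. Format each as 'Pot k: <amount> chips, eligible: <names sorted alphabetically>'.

Contributions (after 3 returned to B): A=244, B=244, C=25
Pot levels (distinct totals of non-folded players): 25, 244
Layer 1-25: 25 each from A, B, C = 25*3 = 75 chips; eligible A, B, C
Layer 26-244: 219 each from A, B = 219*2 = 438 chips; eligible A, B

Pot 1: 75 chips, eligible: A, B, C
Pot 2: 438 chips, eligible: A, B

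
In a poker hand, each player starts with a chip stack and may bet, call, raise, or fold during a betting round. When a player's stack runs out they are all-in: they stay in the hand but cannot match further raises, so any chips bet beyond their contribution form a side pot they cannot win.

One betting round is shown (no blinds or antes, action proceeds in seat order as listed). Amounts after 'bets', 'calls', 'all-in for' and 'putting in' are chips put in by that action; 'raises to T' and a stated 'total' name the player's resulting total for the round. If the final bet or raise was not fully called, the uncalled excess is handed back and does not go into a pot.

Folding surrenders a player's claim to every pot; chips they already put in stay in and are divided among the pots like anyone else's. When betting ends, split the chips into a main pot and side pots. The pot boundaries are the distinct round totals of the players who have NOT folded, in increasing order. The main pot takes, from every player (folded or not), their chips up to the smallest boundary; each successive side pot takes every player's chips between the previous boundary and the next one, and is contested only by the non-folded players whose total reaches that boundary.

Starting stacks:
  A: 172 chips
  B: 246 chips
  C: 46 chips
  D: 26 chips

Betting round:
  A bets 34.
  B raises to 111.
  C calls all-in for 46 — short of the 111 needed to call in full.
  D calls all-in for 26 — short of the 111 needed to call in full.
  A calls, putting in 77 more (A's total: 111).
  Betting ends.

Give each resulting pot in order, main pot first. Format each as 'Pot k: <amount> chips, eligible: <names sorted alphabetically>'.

Contributions: A=111, B=111, C=46, D=26
Pot levels (distinct totals of non-folded players): 26, 46, 111
Layer 1-26: 26 each from A, B, C, D = 26*4 = 104 chips; eligible A, B, C, D
Layer 27-46: 20 each from A, B, C = 20*3 = 60 chips; eligible A, B, C
Layer 47-111: 65 each from A, B = 65*2 = 130 chips; eligible A, B

Pot 1: 104 chips, eligible: A, B, C, D
Pot 2: 60 chips, eligible: A, B, C
Pot 3: 130 chips, eligible: A, B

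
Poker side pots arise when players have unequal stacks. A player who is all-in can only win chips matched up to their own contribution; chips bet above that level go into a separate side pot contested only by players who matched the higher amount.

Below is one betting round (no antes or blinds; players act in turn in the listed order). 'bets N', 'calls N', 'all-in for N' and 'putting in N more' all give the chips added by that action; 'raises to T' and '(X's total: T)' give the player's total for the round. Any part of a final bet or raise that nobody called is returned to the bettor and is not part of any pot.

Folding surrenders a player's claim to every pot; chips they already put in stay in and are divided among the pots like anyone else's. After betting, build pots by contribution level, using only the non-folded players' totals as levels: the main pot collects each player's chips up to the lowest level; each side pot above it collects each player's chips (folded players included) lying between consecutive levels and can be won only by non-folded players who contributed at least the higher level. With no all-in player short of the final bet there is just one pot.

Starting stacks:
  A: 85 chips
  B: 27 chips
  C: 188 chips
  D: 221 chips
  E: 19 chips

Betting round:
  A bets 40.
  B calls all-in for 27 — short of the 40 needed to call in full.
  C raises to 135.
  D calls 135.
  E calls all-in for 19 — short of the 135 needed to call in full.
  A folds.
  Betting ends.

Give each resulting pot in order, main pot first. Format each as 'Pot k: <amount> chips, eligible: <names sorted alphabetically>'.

Contributions: A=40, B=27, C=135, D=135, E=19
Folded: A
Pot levels (distinct totals of non-folded players): 19, 27, 135
Layer 1-19: 19 each from A, B, C, D, E = 19*5 = 95 chips; eligible B, C, D, E
Layer 20-27: 8 each from A, B, C, D = 8*4 = 32 chips; eligible B, C, D
Layer 28-135: A 13 + C 108 + D 108 = 229 chips; eligible C, D

Pot 1: 95 chips, eligible: B, C, D, E
Pot 2: 32 chips, eligible: B, C, D
Pot 3: 229 chips, eligible: C, D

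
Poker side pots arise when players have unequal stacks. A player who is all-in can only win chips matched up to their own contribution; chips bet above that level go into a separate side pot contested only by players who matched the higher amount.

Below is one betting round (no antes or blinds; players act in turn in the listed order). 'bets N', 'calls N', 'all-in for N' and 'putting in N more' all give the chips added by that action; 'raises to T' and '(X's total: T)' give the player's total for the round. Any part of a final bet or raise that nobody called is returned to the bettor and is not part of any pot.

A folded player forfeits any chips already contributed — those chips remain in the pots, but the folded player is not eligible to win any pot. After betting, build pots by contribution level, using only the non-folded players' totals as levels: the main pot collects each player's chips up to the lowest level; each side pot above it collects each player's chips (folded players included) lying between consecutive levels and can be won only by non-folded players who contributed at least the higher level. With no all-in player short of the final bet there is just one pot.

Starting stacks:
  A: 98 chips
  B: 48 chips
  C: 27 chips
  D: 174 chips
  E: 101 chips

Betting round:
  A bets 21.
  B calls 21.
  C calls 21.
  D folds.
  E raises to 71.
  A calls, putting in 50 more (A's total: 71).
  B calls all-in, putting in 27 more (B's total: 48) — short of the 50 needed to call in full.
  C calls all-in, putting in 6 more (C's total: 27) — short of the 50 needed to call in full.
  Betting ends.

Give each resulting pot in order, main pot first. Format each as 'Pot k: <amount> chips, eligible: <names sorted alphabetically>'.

Contributions: A=71, B=48, C=27, E=71
Folded: D
Pot levels (distinct totals of non-folded players): 27, 48, 71
Layer 1-27: 27 each from A, B, C, E = 27*4 = 108 chips; eligible A, B, C, E
Layer 28-48: 21 each from A, B, E = 21*3 = 63 chips; eligible A, B, E
Layer 49-71: 23 each from A, E = 23*2 = 46 chips; eligible A, E

Pot 1: 108 chips, eligible: A, B, C, E
Pot 2: 63 chips, eligible: A, B, E
Pot 3: 46 chips, eligible: A, E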